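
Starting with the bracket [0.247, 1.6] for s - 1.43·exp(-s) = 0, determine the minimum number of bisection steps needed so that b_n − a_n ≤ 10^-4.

14

Initial width b − a = 1.6 − 0.247 = 1.353000.
After n steps the width is (b−a)/2^n; need (b−a)/2^n ≤ 10^-4.
So n ≥ log₂(1.353000/10^-4) = log₂(13530.0000) ≈ 13.7239.
Hence n = 14.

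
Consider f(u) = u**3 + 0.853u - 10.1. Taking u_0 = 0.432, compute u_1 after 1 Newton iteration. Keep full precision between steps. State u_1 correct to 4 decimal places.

Newton update: u ← u − f(u)/f'(u).
f'(u) = 3u**2 + 0.853
u_0 = 0.432000: f = -9.650882, f' = 1.412872 → u_1 = 0.432000 - (-9.650882)/(1.412872) = 7.262684

7.2627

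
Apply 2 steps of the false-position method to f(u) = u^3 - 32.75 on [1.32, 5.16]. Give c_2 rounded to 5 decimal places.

f(1.320000) = -30.450032, f(5.160000) = 104.638096
step 1: c = 2.185569, f(c) = -22.310164 < 0 → new bracket [2.185569, 5.160000]
step 2: c = 2.708302, f(c) = -12.884873 < 0 → new bracket [2.708302, 5.160000]

2.70830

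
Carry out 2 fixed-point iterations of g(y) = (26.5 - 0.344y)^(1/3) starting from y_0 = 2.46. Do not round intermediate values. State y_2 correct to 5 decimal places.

y_1 = g(2.460000) = 2.949287
y_2 = g(2.949287) = 2.942823

2.94282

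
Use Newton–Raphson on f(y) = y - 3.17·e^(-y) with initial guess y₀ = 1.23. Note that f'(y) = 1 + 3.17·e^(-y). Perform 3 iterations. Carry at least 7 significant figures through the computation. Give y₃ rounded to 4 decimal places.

1.0783

y_0 = 1.230000: f = 0.303433, f' = 1.926567 → y_1 = 1.230000 - (0.303433)/(1.926567) = 1.072501
y_1 = 1.072501: f = -0.012120, f' = 2.084621 → y_2 = 1.072501 - (-0.012120)/(2.084621) = 1.078315
y_2 = 1.078315: f = -0.000018, f' = 2.078333 → y_3 = 1.078315 - (-0.000018)/(2.078333) = 1.078324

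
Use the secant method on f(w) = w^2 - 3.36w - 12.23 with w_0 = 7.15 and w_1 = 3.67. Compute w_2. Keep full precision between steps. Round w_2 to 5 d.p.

f(w_0) = 14.868500, f(w_1) = -11.092300
w_2 = 3.670000 - (-11.092300)·(3.670000 - 7.150000)/(-11.092300 - (14.868500)) = 5.156903; f(w_2) = -2.963542

5.15690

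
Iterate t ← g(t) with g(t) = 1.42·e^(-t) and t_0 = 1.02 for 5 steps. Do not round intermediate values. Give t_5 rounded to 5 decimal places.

t_1 = g(1.020000) = 0.512045
t_2 = g(0.512045) = 0.850962
t_3 = g(0.850962) = 0.606346
t_4 = g(0.606346) = 0.774383
t_5 = g(0.774383) = 0.654603

0.65460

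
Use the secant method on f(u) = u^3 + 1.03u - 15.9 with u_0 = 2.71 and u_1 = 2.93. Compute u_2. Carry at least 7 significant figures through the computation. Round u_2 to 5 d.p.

2.43715

Secant update: u_(k+1) = u_k − f(u_k)·(u_k − u_(k-1))/(f(u_k) − f(u_(k-1))).
f(u_0) = 6.793811, f(u_1) = 12.271657
u_2 = 2.930000 - (12.271657)·(2.930000 - 2.710000)/(12.271657 - (6.793811)) = 2.437149; f(u_2) = 1.086177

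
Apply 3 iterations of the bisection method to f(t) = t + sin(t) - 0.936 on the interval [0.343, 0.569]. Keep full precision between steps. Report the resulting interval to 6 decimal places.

f(0.343000) = -0.256686, f(0.569000) = 0.171790 (opposite signs)
step 1: m = 0.456000, f(m) = -0.039640 < 0 → root in [0.456000, 0.569000]
step 2: m = 0.512500, f(m) = 0.066858 > 0 → root in [0.456000, 0.512500]
step 3: m = 0.484250, f(m) = 0.013795 > 0 → root in [0.456000, 0.484250]

[0.456000, 0.484250]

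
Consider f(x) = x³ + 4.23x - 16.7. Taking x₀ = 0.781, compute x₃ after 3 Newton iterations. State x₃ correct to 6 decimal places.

f'(x) = 3x² + 4.23
x_0 = 0.781000: f = -12.919990, f' = 6.059883 → x_1 = 0.781000 - (-12.919990)/(6.059883) = 2.913053
x_1 = 2.913053: f = 20.342020, f' = 29.687630 → x_2 = 2.913053 - (20.342020)/(29.687630) = 2.227851
x_2 = 2.227851: f = 3.781346, f' = 19.119959 → x_3 = 2.227851 - (3.781346)/(19.119959) = 2.030081

2.030081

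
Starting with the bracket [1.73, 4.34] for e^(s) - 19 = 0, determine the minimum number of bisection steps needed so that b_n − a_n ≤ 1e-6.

22

Initial width b − a = 4.34 − 1.73 = 2.610000.
After n steps the width is (b−a)/2^n; need (b−a)/2^n ≤ 1e-6.
So n ≥ log₂(2.610000/1e-6) = log₂(2610000.0000) ≈ 21.3156.
Hence n = 22.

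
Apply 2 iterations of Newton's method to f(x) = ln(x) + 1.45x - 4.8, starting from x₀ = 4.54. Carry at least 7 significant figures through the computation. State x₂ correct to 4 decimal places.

2.6404

Newton update: x ← x − f(x)/f'(x).
f'(x) = 1/x + 1.45
x_0 = 4.540000: f = 3.295927, f' = 1.670264 → x_1 = 4.540000 - (3.295927)/(1.670264) = 2.566703
x_1 = 2.566703: f = -0.135658, f' = 1.839605 → x_2 = 2.566703 - (-0.135658)/(1.839605) = 2.640446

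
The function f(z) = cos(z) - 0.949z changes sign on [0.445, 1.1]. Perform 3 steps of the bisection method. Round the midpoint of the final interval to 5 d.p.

f(0.445000) = 0.480306, f(1.100000) = -0.590304 (opposite signs)
step 1: m = 0.772500, f(m) = -0.016934 < 0 → root in [0.445000, 0.772500]
step 2: m = 0.608750, f(m) = 0.242660 > 0 → root in [0.608750, 0.772500]
step 3: m = 0.690625, f(m) = 0.115445 > 0 → root in [0.690625, 0.772500]
Midpoint of [0.690625, 0.772500] = 0.731563

0.73156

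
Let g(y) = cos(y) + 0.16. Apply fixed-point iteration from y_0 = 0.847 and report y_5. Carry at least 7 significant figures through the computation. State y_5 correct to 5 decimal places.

0.82964

y_1 = g(0.847000) = 0.822234
y_2 = g(0.822234) = 0.840586
y_3 = g(0.840586) = 0.827026
y_4 = g(0.827026) = 0.837067
y_5 = g(0.837067) = 0.829644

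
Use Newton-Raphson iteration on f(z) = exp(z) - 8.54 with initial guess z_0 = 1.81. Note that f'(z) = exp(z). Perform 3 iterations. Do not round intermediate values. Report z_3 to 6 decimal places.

2.144763

z_0 = 1.810000: f = -2.429553, f' = 6.110447 → z_1 = 1.810000 - (-2.429553)/(6.110447) = 2.207606
z_1 = 2.207606: f = 0.553922, f' = 9.093922 → z_2 = 2.207606 - (0.553922)/(9.093922) = 2.146695
z_2 = 2.146695: f = 0.016533, f' = 8.556533 → z_3 = 2.146695 - (0.016533)/(8.556533) = 2.144763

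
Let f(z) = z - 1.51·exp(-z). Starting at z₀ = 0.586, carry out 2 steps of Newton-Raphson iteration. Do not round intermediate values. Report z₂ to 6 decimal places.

Newton update: z ← z − f(z)/f'(z).
f'(z) = 1 + 1.51·exp(-z)
z_0 = 0.586000: f = -0.254389, f' = 1.840389 → z_1 = 0.586000 - (-0.254389)/(1.840389) = 0.724226
z_1 = 0.724226: f = -0.007671, f' = 1.731897 → z_2 = 0.724226 - (-0.007671)/(1.731897) = 0.728655

0.728655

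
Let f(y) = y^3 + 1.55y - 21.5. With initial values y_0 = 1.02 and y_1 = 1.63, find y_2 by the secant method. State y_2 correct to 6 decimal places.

3.749098

Secant update: y_(k+1) = y_k − f(y_k)·(y_k − y_(k-1))/(f(y_k) − f(y_(k-1))).
f(y_0) = -18.857792, f(y_1) = -14.642753
y_2 = 1.630000 - (-14.642753)·(1.630000 - 1.020000)/(-14.642753 - (-18.857792)) = 3.749098; f(y_2) = 37.007419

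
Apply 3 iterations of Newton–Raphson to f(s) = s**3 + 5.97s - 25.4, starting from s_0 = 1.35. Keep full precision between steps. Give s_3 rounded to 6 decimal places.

f'(s) = 3s**2 + 5.97
s_0 = 1.350000: f = -14.880125, f' = 11.437500 → s_1 = 1.350000 - (-14.880125)/(11.437500) = 2.650995
s_1 = 2.650995: f = 9.057023, f' = 27.053316 → s_2 = 2.650995 - (9.057023)/(27.053316) = 2.316210
s_2 = 2.316210: f = 0.853851, f' = 22.064491 → s_3 = 2.316210 - (0.853851)/(22.064491) = 2.277512

2.277512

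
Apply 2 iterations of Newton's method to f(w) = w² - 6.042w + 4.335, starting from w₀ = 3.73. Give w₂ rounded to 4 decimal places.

5.5294

Newton update: w ← w − f(w)/f'(w).
f'(w) = 2w - 6.042
w_0 = 3.730000: f = -4.288760, f' = 1.418000 → w_1 = 3.730000 - (-4.288760)/(1.418000) = 6.754513
w_1 = 6.754513: f = 9.147681, f' = 7.467027 → w_2 = 6.754513 - (9.147681)/(7.467027) = 5.529437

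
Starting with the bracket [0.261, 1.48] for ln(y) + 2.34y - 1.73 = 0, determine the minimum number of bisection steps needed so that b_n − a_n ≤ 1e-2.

7

Initial width b − a = 1.48 − 0.261 = 1.219000.
After n steps the width is (b−a)/2^n; need (b−a)/2^n ≤ 1e-2.
So n ≥ log₂(1.219000/1e-2) = log₂(121.9000) ≈ 6.9296.
Hence n = 7.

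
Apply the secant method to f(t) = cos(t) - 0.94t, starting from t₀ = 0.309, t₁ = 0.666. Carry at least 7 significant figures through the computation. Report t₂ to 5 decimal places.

0.77999

Secant update: t_(k+1) = t_k − f(t_k)·(t_k − t_(k-1))/(f(t_k) − f(t_(k-1))).
f(t_0) = 0.662178, f(t_1) = 0.160259
t_2 = 0.666000 - (0.160259)·(0.666000 - 0.309000)/(0.160259 - (0.662178)) = 0.779988; f(t_2) = -0.022266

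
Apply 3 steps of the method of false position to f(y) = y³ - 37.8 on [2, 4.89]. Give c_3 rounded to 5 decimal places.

3.28107

False-position update: c = (a·f(b) − b·f(a))/(f(b) − f(a)); replace the endpoint whose sign matches f(c).
f(2.000000) = -29.800000, f(4.890000) = 79.130169
step 1: c = 2.790617, f(c) = -16.067959 < 0 → new bracket [2.790617, 4.890000]
step 2: c = 3.144960, f(c) = -6.693920 < 0 → new bracket [3.144960, 4.890000]
step 3: c = 3.281066, f(c) = -2.478044 < 0 → new bracket [3.281066, 4.890000]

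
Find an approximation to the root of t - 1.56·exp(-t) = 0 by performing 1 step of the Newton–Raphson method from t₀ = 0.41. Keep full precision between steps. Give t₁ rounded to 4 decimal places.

0.7172

Newton update: t ← t − f(t)/f'(t).
f'(t) = 1 + 1.56·exp(-t)
t_0 = 0.410000: f = -0.625294, f' = 2.035294 → t_1 = 0.410000 - (-0.625294)/(2.035294) = 0.717226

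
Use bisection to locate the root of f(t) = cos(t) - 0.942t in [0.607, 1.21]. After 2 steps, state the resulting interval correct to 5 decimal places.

[0.75775, 0.90850]

f(0.607000) = 0.249569, f(1.210000) = -0.786801 (opposite signs)
step 1: m = 0.908500, f(m) = -0.240878 < 0 → root in [0.607000, 0.908500]
step 2: m = 0.757750, f(m) = 0.012584 > 0 → root in [0.757750, 0.908500]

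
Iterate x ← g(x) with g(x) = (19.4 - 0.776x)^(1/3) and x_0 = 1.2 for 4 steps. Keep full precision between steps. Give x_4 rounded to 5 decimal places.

2.59077

x_1 = g(1.200000) = 2.643299
x_2 = g(2.643299) = 2.588748
x_3 = g(2.588748) = 2.590852
x_4 = g(2.590852) = 2.590771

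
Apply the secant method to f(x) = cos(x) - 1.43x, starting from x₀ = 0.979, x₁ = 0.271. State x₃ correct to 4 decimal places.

0.5855

f(x_0) = -0.842117, f(x_1) = 0.575974
x_2 = 0.271000 - (0.575974)·(0.271000 - 0.979000)/(0.575974 - (-0.842117)) = 0.558562; f(x_2) = 0.049274
x_3 = 0.558562 - (0.049274)·(0.558562 - 0.271000)/(0.049274 - (0.575974)) = 0.585464; f(x_3) = -0.003758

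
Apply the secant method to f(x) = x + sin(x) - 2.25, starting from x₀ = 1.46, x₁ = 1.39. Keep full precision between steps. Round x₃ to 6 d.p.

f(x_0) = 0.203868, f(x_1) = 0.123701
x_2 = 1.390000 - (0.123701)·(1.390000 - 1.460000)/(0.123701 - (0.203868)) = 1.281988; f(x_2) = -0.009428
x_3 = 1.281988 - (-0.009428)·(1.281988 - 1.390000)/(-0.009428 - (0.123701)) = 1.289637; f(x_3) = 0.000372

1.289637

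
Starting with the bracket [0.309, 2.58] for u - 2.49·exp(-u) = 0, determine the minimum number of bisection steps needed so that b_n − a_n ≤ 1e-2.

Initial width b − a = 2.58 − 0.309 = 2.271000.
After n steps the width is (b−a)/2^n; need (b−a)/2^n ≤ 1e-2.
So n ≥ log₂(2.271000/1e-2) = log₂(227.1000) ≈ 7.8272.
Hence n = 8.

8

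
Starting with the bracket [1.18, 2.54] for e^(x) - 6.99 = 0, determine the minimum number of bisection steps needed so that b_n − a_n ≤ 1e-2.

Initial width b − a = 2.54 − 1.18 = 1.360000.
After n steps the width is (b−a)/2^n; need (b−a)/2^n ≤ 1e-2.
So n ≥ log₂(1.360000/1e-2) = log₂(136.0000) ≈ 7.0875.
Hence n = 8.

8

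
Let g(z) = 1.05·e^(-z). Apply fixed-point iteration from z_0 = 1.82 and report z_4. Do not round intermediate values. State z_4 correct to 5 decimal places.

z_1 = g(1.820000) = 0.170127
z_2 = g(0.170127) = 0.885736
z_3 = g(0.885736) = 0.433031
z_4 = g(0.433031) = 0.680967

0.68097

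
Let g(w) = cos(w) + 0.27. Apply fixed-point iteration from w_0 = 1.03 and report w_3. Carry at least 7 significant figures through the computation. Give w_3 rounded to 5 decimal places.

0.82908

w_1 = g(1.030000) = 0.784819
w_2 = g(0.784819) = 0.977516
w_3 = g(0.977516) = 0.829084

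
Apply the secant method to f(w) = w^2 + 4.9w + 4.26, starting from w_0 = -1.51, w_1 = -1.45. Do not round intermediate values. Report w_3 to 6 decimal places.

f(w_0) = -0.858900, f(w_1) = -0.742500
w_2 = -1.450000 - (-0.742500)·(-1.450000 - -1.510000)/(-0.742500 - (-0.858900)) = -1.067268; f(w_2) = 0.169448
w_3 = -1.067268 - (0.169448)·(-1.067268 - -1.450000)/(0.169448 - (-0.742500)) = -1.138383; f(w_3) = -0.022161

-1.138383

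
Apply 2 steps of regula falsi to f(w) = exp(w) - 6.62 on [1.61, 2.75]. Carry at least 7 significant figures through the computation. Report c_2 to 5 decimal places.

1.85016

f(1.610000) = -1.617189, f(2.750000) = 9.022632
step 1: c = 1.783273, f(c) = -0.670702 < 0 → new bracket [1.783273, 2.750000]
step 2: c = 1.850163, f(c) = -0.259143 < 0 → new bracket [1.850163, 2.750000]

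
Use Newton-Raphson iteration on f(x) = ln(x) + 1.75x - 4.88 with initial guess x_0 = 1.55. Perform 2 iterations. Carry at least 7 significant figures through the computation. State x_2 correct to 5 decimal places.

f'(x) = 1/x + 1.75
x_0 = 1.550000: f = -1.729245, f' = 2.395161 → x_1 = 1.550000 - (-1.729245)/(2.395161) = 2.271974
x_1 = 2.271974: f = -0.083396, f' = 2.190146 → x_2 = 2.271974 - (-0.083396)/(2.190146) = 2.310052

2.31005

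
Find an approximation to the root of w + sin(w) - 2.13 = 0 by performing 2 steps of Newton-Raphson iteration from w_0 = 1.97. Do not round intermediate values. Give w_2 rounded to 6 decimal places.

f'(w) = 1 + cos(w)
w_0 = 1.970000: f = 0.761371, f' = 0.611315 → w_1 = 1.970000 - (0.761371)/(0.611315) = 0.724537
w_1 = 0.724537: f = -0.742675, f' = 1.748807 → w_2 = 0.724537 - (-0.742675)/(1.748807) = 1.149212

1.149212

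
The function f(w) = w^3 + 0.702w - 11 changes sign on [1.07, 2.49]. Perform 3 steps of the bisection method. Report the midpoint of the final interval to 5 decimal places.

f(1.070000) = -9.023817, f(2.490000) = 6.186229 (opposite signs)
step 1: m = 1.780000, f(m) = -4.110688 < 0 → root in [1.780000, 2.490000]
step 2: m = 2.135000, f(m) = 0.230580 > 0 → root in [1.780000, 2.135000]
step 3: m = 1.957500, f(m) = -2.125074 < 0 → root in [1.957500, 2.135000]
Midpoint of [1.957500, 2.135000] = 2.046250

2.04625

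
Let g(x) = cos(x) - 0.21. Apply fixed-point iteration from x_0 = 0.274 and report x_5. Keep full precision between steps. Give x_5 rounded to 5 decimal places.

x_1 = g(0.274000) = 0.752696
x_2 = g(0.752696) = 0.519848
x_3 = g(0.519848) = 0.657895
x_4 = g(0.657895) = 0.581281
x_5 = g(0.581281) = 0.625760

0.62576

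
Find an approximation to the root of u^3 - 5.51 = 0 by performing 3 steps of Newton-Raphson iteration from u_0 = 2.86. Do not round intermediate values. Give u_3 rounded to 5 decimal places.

f'(u) = 3u^2
u_0 = 2.860000: f = 17.883656, f' = 24.538800 → u_1 = 2.860000 - (17.883656)/(24.538800) = 2.131209
u_1 = 2.131209: f = 4.170062, f' = 13.626156 → u_2 = 2.131209 - (4.170062)/(13.626156) = 1.825175
u_2 = 1.825175: f = 0.570143, f' = 9.993796 → u_3 = 1.825175 - (0.570143)/(9.993796) = 1.768126

1.76813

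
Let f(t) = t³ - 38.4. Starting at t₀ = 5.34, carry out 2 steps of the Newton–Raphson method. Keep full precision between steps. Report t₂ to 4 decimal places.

3.4690

f'(t) = 3t²
t_0 = 5.340000: f = 113.873304, f' = 85.546800 → t_1 = 5.340000 - (113.873304)/(85.546800) = 4.008877
t_1 = 4.008877: f = 26.027047, f' = 48.213287 → t_2 = 4.008877 - (26.027047)/(48.213287) = 3.469046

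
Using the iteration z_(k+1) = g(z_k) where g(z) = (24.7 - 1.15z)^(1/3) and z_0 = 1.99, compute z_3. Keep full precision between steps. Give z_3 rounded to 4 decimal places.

z_1 = g(1.990000) = 2.819402
z_2 = g(2.819402) = 2.778824
z_3 = g(2.778824) = 2.780837

2.7808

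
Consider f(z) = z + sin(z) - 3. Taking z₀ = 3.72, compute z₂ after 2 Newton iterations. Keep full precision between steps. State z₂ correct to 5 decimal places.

f'(z) = 1 + cos(z)
z_0 = 3.720000: f = 0.173309, f' = 0.162666 → z_1 = 3.720000 - (0.173309)/(0.162666) = 2.654569
z_1 = 2.654569: f = 0.122567, f' = 0.116270 → z_2 = 2.654569 - (0.122567)/(0.116270) = 1.600416

1.60042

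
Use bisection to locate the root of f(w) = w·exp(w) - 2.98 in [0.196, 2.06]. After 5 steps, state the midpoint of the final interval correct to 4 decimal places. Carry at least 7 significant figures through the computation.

1.0406

f(0.196000) = -2.741561, f(2.060000) = 13.182698 (opposite signs)
step 1: m = 1.128000, f(m) = 0.504924 > 0 → root in [0.196000, 1.128000]
step 2: m = 0.662000, f(m) = -1.696603 < 0 → root in [0.662000, 1.128000]
step 3: m = 0.895000, f(m) = -0.789634 < 0 → root in [0.895000, 1.128000]
step 4: m = 1.011500, f(m) = -0.198656 < 0 → root in [1.011500, 1.128000]
step 5: m = 1.069750, f(m) = 0.137948 > 0 → root in [1.011500, 1.069750]
Midpoint of [1.011500, 1.069750] = 1.040625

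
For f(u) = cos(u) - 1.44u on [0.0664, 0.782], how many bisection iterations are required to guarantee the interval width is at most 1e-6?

Initial width b − a = 0.782 − 0.0664 = 0.715600.
After n steps the width is (b−a)/2^n; need (b−a)/2^n ≤ 1e-6.
So n ≥ log₂(0.715600/1e-6) = log₂(715600.0000) ≈ 19.4488.
Hence n = 20.

20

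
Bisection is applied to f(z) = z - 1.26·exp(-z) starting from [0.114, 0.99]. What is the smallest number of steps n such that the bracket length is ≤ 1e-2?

7

Initial width b − a = 0.99 − 0.114 = 0.876000.
After n steps the width is (b−a)/2^n; need (b−a)/2^n ≤ 1e-2.
So n ≥ log₂(0.876000/1e-2) = log₂(87.6000) ≈ 6.4529.
Hence n = 7.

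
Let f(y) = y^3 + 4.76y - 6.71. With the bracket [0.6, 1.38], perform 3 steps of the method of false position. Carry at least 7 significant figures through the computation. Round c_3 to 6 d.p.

f(0.600000) = -3.638000, f(1.380000) = 2.486872
step 1: c = 1.063298, f(c) = -0.446535 < 0 → new bracket [1.063298, 1.380000]
step 2: c = 1.111508, f(c) = -0.046013 < 0 → new bracket [1.111508, 1.380000]
step 3: c = 1.116385, f(c) = -0.004639 < 0 → new bracket [1.116385, 1.380000]

1.116385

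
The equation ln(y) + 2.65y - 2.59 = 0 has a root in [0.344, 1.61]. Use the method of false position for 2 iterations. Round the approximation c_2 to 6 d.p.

f(0.344000) = -2.745514, f(1.610000) = 2.152734
step 1: c = 1.053605, f(c) = 0.254270 > 0 → new bracket [0.344000, 1.053605]
step 2: c = 0.993457, f(c) = 0.036095 > 0 → new bracket [0.344000, 0.993457]

0.993457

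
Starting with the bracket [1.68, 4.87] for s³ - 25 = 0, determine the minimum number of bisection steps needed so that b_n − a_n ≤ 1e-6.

Initial width b − a = 4.87 − 1.68 = 3.190000.
After n steps the width is (b−a)/2^n; need (b−a)/2^n ≤ 1e-6.
So n ≥ log₂(3.190000/1e-6) = log₂(3190000.0000) ≈ 21.6051.
Hence n = 22.

22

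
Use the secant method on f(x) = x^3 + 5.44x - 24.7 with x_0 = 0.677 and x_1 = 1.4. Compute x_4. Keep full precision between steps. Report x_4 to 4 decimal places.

f(x_0) = -20.706831, f(x_1) = -14.340000
x_2 = 1.400000 - (-14.340000)·(1.400000 - 0.677000)/(-14.340000 - (-20.706831)) = 3.028411; f(x_2) = 19.548950
x_3 = 3.028411 - (19.548950)·(3.028411 - 1.400000)/(19.548950 - (-14.340000)) = 2.089057; f(x_3) = -4.218553
x_4 = 2.089057 - (-4.218553)·(2.089057 - 3.028411)/(-4.218553 - (19.548950)) = 2.255785; f(x_4) = -0.949812

2.2558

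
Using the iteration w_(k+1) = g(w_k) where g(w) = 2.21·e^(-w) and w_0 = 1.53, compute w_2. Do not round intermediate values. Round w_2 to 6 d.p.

1.369504

w_1 = g(1.530000) = 0.478544
w_2 = g(0.478544) = 1.369504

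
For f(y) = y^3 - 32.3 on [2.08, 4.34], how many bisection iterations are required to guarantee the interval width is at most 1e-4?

15

Initial width b − a = 4.34 − 2.08 = 2.260000.
After n steps the width is (b−a)/2^n; need (b−a)/2^n ≤ 1e-4.
So n ≥ log₂(2.260000/1e-4) = log₂(22600.0000) ≈ 14.4640.
Hence n = 15.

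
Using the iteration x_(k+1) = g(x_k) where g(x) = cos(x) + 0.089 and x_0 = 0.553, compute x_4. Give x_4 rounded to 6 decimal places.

0.735880

x_1 = g(0.553000) = 0.939953
x_2 = g(0.939953) = 0.678826
x_3 = g(0.678826) = 0.867310
x_4 = g(0.867310) = 0.735880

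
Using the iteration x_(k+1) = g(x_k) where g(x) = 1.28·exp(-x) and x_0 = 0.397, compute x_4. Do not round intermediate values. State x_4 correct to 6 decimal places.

0.607704

x_1 = g(0.397000) = 0.860588
x_2 = g(0.860588) = 0.541329
x_3 = g(0.541329) = 0.744927
x_4 = g(0.744927) = 0.607704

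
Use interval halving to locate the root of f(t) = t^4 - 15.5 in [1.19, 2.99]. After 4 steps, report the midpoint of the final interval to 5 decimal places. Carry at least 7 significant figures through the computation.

f(1.190000) = -13.494661, f(2.990000) = 64.425388 (opposite signs)
step 1: m = 2.090000, f(m) = 3.580298 > 0 → root in [1.190000, 2.090000]
step 2: m = 1.640000, f(m) = -8.266052 < 0 → root in [1.640000, 2.090000]
step 3: m = 1.865000, f(m) = -3.401951 < 0 → root in [1.865000, 2.090000]
step 4: m = 1.977500, f(m) = -0.207941 < 0 → root in [1.977500, 2.090000]
Midpoint of [1.977500, 2.090000] = 2.033750

2.03375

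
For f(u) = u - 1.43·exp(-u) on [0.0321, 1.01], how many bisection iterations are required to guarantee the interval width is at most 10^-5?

17

Initial width b − a = 1.01 − 0.0321 = 0.977900.
After n steps the width is (b−a)/2^n; need (b−a)/2^n ≤ 10^-5.
So n ≥ log₂(0.977900/10^-5) = log₂(97790.0000) ≈ 16.5774.
Hence n = 17.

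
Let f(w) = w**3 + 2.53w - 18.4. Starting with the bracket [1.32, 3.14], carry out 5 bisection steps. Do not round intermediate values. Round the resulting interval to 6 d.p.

[2.286875, 2.343750]

f(1.320000) = -12.760432, f(3.140000) = 20.503344 (opposite signs)
step 1: m = 2.230000, f(m) = -1.668533 < 0 → root in [2.230000, 3.140000]
step 2: m = 2.685000, f(m) = 7.749819 > 0 → root in [2.230000, 2.685000]
step 3: m = 2.457500, f(m) = 2.659070 > 0 → root in [2.230000, 2.457500]
step 4: m = 2.343750, f(m) = 0.404291 > 0 → root in [2.230000, 2.343750]
step 5: m = 2.286875, f(m) = -0.654314 < 0 → root in [2.286875, 2.343750]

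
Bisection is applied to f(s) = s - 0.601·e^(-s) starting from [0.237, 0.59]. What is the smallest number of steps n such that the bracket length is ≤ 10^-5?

Initial width b − a = 0.59 − 0.237 = 0.353000.
After n steps the width is (b−a)/2^n; need (b−a)/2^n ≤ 10^-5.
So n ≥ log₂(0.353000/10^-5) = log₂(35300.0000) ≈ 15.1074.
Hence n = 16.

16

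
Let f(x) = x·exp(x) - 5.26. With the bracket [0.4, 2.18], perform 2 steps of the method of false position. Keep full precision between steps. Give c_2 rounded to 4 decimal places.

1.0984

False-position update: c = (a·f(b) − b·f(a))/(f(b) − f(a)); replace the endpoint whose sign matches f(c).
f(0.400000) = -4.663270, f(2.180000) = 14.024948
step 1: c = 0.844163, f(c) = -3.296450 < 0 → new bracket [0.844163, 2.180000]
step 2: c = 1.098388, f(c) = -1.965578 < 0 → new bracket [1.098388, 2.180000]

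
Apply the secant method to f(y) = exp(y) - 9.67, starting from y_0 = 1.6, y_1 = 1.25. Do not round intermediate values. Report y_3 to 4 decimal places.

2.0229

f(y_0) = -4.716968, f(y_1) = -6.179657
y_2 = 1.250000 - (-6.179657)·(1.250000 - 1.600000)/(-6.179657 - (-4.716968)) = 2.728701; f(y_2) = 5.642978
y_3 = 2.728701 - (5.642978)·(2.728701 - 1.250000)/(5.642978 - (-6.179657)) = 2.022913; f(y_3) = -2.109687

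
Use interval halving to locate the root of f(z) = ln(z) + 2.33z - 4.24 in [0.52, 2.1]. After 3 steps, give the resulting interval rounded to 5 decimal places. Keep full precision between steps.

f(0.520000) = -3.682326, f(2.100000) = 1.394937 (opposite signs)
step 1: m = 1.310000, f(m) = -0.917673 < 0 → root in [1.310000, 2.100000]
step 2: m = 1.705000, f(m) = 0.266215 > 0 → root in [1.310000, 1.705000]
step 3: m = 1.507500, f(m) = -0.317072 < 0 → root in [1.507500, 1.705000]

[1.50750, 1.70500]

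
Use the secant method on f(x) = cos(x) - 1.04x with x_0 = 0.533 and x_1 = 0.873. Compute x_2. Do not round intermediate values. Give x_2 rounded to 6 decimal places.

f(x_0) = 0.306967, f(x_1) = -0.265389
x_2 = 0.873000 - (-0.265389)·(0.873000 - 0.533000)/(-0.265389 - (0.306967)) = 0.715349; f(x_2) = 0.010901

0.715349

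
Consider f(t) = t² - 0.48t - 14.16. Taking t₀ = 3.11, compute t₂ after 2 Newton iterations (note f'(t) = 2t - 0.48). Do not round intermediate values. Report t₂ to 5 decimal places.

4.01318

Newton update: t ← t − f(t)/f'(t).
t_0 = 3.110000: f = -5.980700, f' = 5.740000 → t_1 = 3.110000 - (-5.980700)/(5.740000) = 4.151934
t_1 = 4.151934: f = 1.085626, f' = 7.823868 → t_2 = 4.151934 - (1.085626)/(7.823868) = 4.013176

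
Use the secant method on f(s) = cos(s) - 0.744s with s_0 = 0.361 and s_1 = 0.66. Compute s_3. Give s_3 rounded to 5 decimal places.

f(s_0) = 0.666960, f(s_1) = 0.298952
s_2 = 0.660000 - (0.298952)·(0.660000 - 0.361000)/(0.298952 - (0.666960)) = 0.902894; f(s_2) = -0.052412
s_3 = 0.902894 - (-0.052412)·(0.902894 - 0.660000)/(-0.052412 - (0.298952)) = 0.866662; f(s_3) = 0.002578

0.86666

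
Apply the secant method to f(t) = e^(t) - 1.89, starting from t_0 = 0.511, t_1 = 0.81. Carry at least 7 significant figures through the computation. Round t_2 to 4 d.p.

0.6258

f(t_0) = -0.223043, f(t_1) = 0.357908
t_2 = 0.810000 - (0.357908)·(0.810000 - 0.511000)/(0.357908 - (-0.223043)) = 0.625794; f(t_2) = -0.020270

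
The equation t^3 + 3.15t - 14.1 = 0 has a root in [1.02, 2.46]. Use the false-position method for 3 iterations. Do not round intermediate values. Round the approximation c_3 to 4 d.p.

1.9809

False-position update: c = (a·f(b) − b·f(a))/(f(b) − f(a)); replace the endpoint whose sign matches f(c).
f(1.020000) = -9.825792, f(2.460000) = 8.535936
step 1: c = 1.790578, f(c) = -2.718785 < 0 → new bracket [1.790578, 2.460000]
step 2: c = 1.952289, f(c) = -0.509271 < 0 → new bracket [1.952289, 2.460000]
step 3: c = 1.980875, f(c) = -0.087561 < 0 → new bracket [1.980875, 2.460000]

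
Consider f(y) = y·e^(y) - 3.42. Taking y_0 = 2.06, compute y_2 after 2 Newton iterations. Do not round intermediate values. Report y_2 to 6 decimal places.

1.217637

f'(y) = (y + 1)·e^(y)
y_0 = 2.060000: f = 12.742698, f' = 24.008668 → y_1 = 2.060000 - (12.742698)/(24.008668) = 1.529246
y_1 = 1.529246: f = 3.637005, f' = 11.671700 → y_2 = 1.529246 - (3.637005)/(11.671700) = 1.217637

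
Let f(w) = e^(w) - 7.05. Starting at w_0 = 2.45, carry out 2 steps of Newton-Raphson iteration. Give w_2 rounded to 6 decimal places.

f'(w) = e^(w)
w_0 = 2.450000: f = 4.538347, f' = 11.588347 → w_1 = 2.450000 - (4.538347)/(11.588347) = 2.058370
w_1 = 2.058370: f = 0.783190, f' = 7.833190 → w_2 = 2.058370 - (0.783190)/(7.833190) = 1.958386

1.958386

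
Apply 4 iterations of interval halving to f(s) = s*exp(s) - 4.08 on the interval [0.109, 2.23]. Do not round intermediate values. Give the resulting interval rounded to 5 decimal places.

[1.16950, 1.30206]

f(0.109000) = -3.958447, f(2.230000) = 16.658701 (opposite signs)
step 1: m = 1.169500, f(m) = -0.313763 < 0 → root in [1.169500, 2.230000]
step 2: m = 1.699750, f(m) = 5.222016 > 0 → root in [1.169500, 1.699750]
step 3: m = 1.434625, f(m) = 1.942657 > 0 → root in [1.169500, 1.434625]
step 4: m = 1.302062, f(m) = 0.707518 > 0 → root in [1.169500, 1.302062]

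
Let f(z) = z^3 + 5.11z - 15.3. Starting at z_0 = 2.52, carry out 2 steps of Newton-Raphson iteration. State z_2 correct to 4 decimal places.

f'(z) = 3z^2 + 5.11
z_0 = 2.520000: f = 13.580208, f' = 24.161200 → z_1 = 2.520000 - (13.580208)/(24.161200) = 1.957933
z_1 = 1.957933: f = 2.210781, f' = 16.610507 → z_2 = 1.957933 - (2.210781)/(16.610507) = 1.824838

1.8248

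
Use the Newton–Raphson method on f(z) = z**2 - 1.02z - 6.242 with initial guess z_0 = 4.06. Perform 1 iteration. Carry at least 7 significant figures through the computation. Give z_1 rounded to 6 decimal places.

3.200789

f'(z) = 2z - 1.02
z_0 = 4.060000: f = 6.100400, f' = 7.100000 → z_1 = 4.060000 - (6.100400)/(7.100000) = 3.200789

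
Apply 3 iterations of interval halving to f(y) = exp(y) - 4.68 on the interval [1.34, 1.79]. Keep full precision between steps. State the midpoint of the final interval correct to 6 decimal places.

1.536875

f(1.340000) = -0.860956, f(1.790000) = 1.309452 (opposite signs)
step 1: m = 1.565000, f(m) = 0.102675 > 0 → root in [1.340000, 1.565000]
step 2: m = 1.452500, f(m) = -0.406214 < 0 → root in [1.452500, 1.565000]
step 3: m = 1.508750, f(m) = -0.158924 < 0 → root in [1.508750, 1.565000]
Midpoint of [1.508750, 1.565000] = 1.536875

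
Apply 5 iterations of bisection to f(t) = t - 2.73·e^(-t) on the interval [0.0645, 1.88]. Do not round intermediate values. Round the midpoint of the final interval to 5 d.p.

f(0.064500) = -2.494974, f(1.880000) = 1.463429 (opposite signs)
step 1: m = 0.972250, f(m) = -0.060321 < 0 → root in [0.972250, 1.880000]
step 2: m = 1.426125, f(m) = 0.770275 > 0 → root in [0.972250, 1.426125]
step 3: m = 1.199187, f(m) = 0.376259 > 0 → root in [0.972250, 1.199187]
step 4: m = 1.085719, f(m) = 0.163910 > 0 → root in [0.972250, 1.085719]
step 5: m = 1.028984, f(m) = 0.053365 > 0 → root in [0.972250, 1.028984]
Midpoint of [0.972250, 1.028984] = 1.000617

1.00062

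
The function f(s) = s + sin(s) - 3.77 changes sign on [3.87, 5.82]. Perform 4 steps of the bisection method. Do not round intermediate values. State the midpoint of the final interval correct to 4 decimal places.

4.7841

f(3.870000) = -0.565682, f(5.820000) = 1.603200 (opposite signs)
step 1: m = 4.845000, f(m) = 0.083780 > 0 → root in [3.870000, 4.845000]
step 2: m = 4.357500, f(m) = -0.350185 < 0 → root in [4.357500, 4.845000]
step 3: m = 4.601250, f(m) = -0.162580 < 0 → root in [4.601250, 4.845000]
step 4: m = 4.723125, f(m) = -0.046817 < 0 → root in [4.723125, 4.845000]
Midpoint of [4.723125, 4.845000] = 4.784063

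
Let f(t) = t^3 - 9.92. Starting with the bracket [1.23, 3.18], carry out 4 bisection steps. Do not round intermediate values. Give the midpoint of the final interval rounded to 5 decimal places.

f(1.230000) = -8.059133, f(3.180000) = 22.237432 (opposite signs)
step 1: m = 2.205000, f(m) = 0.800765 > 0 → root in [1.230000, 2.205000]
step 2: m = 1.717500, f(m) = -4.853708 < 0 → root in [1.717500, 2.205000]
step 3: m = 1.961250, f(m) = -2.376049 < 0 → root in [1.961250, 2.205000]
step 4: m = 2.083125, f(m) = -0.880467 < 0 → root in [2.083125, 2.205000]
Midpoint of [2.083125, 2.205000] = 2.144062

2.14406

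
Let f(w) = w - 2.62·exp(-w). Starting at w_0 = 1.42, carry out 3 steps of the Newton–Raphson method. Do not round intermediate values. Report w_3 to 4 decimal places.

Newton update: w ← w − f(w)/f'(w).
f'(w) = 1 + 2.62·exp(-w)
w_0 = 1.420000: f = 0.786709, f' = 1.633291 → w_1 = 1.420000 - (0.786709)/(1.633291) = 0.938329
w_1 = 0.938329: f = -0.086828, f' = 2.025157 → w_2 = 0.938329 - (-0.086828)/(2.025157) = 0.981203
w_2 = 0.981203: f = -0.000929, f' = 1.982132 → w_3 = 0.981203 - (-0.000929)/(1.982132) = 0.981672

0.9817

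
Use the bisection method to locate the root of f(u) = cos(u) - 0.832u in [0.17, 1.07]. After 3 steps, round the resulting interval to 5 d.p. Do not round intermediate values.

f(0.170000) = 0.844145, f(1.070000) = -0.410116 (opposite signs)
step 1: m = 0.620000, f(m) = 0.298038 > 0 → root in [0.620000, 1.070000]
step 2: m = 0.845000, f(m) = -0.039309 < 0 → root in [0.620000, 0.845000]
step 3: m = 0.732500, f(m) = 0.134065 > 0 → root in [0.732500, 0.845000]

[0.73250, 0.84500]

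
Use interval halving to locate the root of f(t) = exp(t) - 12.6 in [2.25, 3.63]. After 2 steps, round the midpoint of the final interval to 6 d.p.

2.422500

f(2.250000) = -3.112264, f(3.630000) = 25.112817 (opposite signs)
step 1: m = 2.940000, f(m) = 6.315846 > 0 → root in [2.250000, 2.940000]
step 2: m = 2.595000, f(m) = 0.796587 > 0 → root in [2.250000, 2.595000]
Midpoint of [2.250000, 2.595000] = 2.422500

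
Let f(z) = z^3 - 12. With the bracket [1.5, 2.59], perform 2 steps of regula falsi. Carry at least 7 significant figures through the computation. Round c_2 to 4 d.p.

f(1.500000) = -8.625000, f(2.590000) = 5.373979
step 1: c = 2.171567, f(c) = -1.759537 < 0 → new bracket [2.171567, 2.590000]
step 2: c = 2.274777, f(c) = -0.228921 < 0 → new bracket [2.274777, 2.590000]

2.2748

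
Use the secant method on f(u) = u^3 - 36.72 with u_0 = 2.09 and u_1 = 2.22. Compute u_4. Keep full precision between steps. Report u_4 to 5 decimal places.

f(u_0) = -27.590671, f(u_1) = -25.778952
u_2 = 2.220000 - (-25.778952)·(2.220000 - 2.090000)/(-25.778952 - (-27.590671)) = 4.069770; f(u_2) = 30.687722
u_3 = 4.069770 - (30.687722)·(4.069770 - 2.220000)/(30.687722 - (-25.778952)) = 3.064483; f(u_3) = -7.941273
u_4 = 3.064483 - (-7.941273)·(3.064483 - 4.069770)/(-7.941273 - (30.687722)) = 3.271148; f(u_4) = -1.717383

3.27115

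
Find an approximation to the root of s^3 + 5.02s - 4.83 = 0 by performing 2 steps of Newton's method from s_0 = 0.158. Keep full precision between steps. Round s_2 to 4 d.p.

f'(s) = 3s^2 + 5.02
s_0 = 0.158000: f = -4.032896, f' = 5.094892 → s_1 = 0.158000 - (-4.032896)/(5.094892) = 0.949557
s_1 = 0.949557: f = 0.792950, f' = 7.724974 → s_2 = 0.949557 - (0.792950)/(7.724974) = 0.846909

0.8469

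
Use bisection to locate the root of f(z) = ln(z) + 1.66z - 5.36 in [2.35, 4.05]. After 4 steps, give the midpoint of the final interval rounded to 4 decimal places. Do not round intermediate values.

f(2.350000) = -0.604585, f(4.050000) = 2.761717 (opposite signs)
step 1: m = 3.200000, f(m) = 1.115151 > 0 → root in [2.350000, 3.200000]
step 2: m = 2.775000, f(m) = 0.267151 > 0 → root in [2.350000, 2.775000]
step 3: m = 2.562500, f(m) = -0.165267 < 0 → root in [2.562500, 2.775000]
step 4: m = 2.668750, f(m) = 0.051735 > 0 → root in [2.562500, 2.668750]
Midpoint of [2.562500, 2.668750] = 2.615625

2.6156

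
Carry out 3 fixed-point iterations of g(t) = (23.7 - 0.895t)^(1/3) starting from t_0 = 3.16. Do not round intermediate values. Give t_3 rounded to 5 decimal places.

2.76859

t_1 = g(3.160000) = 2.753299
t_2 = g(2.753299) = 2.769212
t_3 = g(2.769212) = 2.768593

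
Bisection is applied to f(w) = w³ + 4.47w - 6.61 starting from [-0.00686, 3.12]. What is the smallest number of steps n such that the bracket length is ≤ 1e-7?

25

Initial width b − a = 3.12 − -0.00686 = 3.126860.
After n steps the width is (b−a)/2^n; need (b−a)/2^n ≤ 1e-7.
So n ≥ log₂(3.126860/1e-7) = log₂(31268600.0000) ≈ 24.8982.
Hence n = 25.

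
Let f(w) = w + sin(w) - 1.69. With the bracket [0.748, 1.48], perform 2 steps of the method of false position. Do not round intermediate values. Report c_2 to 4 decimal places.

f(0.748000) = -0.261826, f(1.480000) = 0.785881
step 1: c = 0.930930, f(c) = 0.043105 > 0 → new bracket [0.748000, 0.930930]
step 2: c = 0.905071, f(c) = 0.001540 > 0 → new bracket [0.748000, 0.905071]

0.9051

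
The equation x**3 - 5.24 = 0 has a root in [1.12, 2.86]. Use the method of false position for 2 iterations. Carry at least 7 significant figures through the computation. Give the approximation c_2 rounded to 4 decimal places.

1.5885

False-position update: c = (a·f(b) − b·f(a))/(f(b) − f(a)); replace the endpoint whose sign matches f(c).
f(1.120000) = -3.835072, f(2.860000) = 18.153656
step 1: c = 1.423475, f(c) = -2.355641 < 0 → new bracket [1.423475, 2.860000]
step 2: c = 1.588470, f(c) = -1.231913 < 0 → new bracket [1.588470, 2.860000]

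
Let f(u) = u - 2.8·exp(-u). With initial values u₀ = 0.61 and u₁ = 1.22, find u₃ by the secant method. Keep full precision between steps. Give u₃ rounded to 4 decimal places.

f(u_0) = -0.911382, f(u_1) = 0.393356
u_2 = 1.220000 - (0.393356)·(1.220000 - 0.610000)/(0.393356 - (-0.911382)) = 1.036096; f(u_2) = 0.042551
u_3 = 1.036096 - (0.042551)·(1.036096 - 1.220000)/(0.042551 - (0.393356)) = 1.013789; f(u_3) = -0.002168

1.0138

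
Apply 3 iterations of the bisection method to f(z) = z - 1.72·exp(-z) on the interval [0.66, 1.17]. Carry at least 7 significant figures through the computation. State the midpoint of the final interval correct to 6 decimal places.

f(0.660000) = -0.228984, f(1.170000) = 0.636169 (opposite signs)
step 1: m = 0.915000, f(m) = 0.226111 > 0 → root in [0.660000, 0.915000]
step 2: m = 0.787500, f(m) = 0.004933 > 0 → root in [0.660000, 0.787500]
step 3: m = 0.723750, f(m) = -0.110330 < 0 → root in [0.723750, 0.787500]
Midpoint of [0.723750, 0.787500] = 0.755625

0.755625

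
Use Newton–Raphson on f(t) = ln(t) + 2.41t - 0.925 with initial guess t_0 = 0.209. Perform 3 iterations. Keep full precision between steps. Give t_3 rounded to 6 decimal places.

0.597497

Newton update: t ← t − f(t)/f'(t).
f'(t) = 1/t + 2.41
t_0 = 0.209000: f = -1.986731, f' = 7.194689 → t_1 = 0.209000 - (-1.986731)/(7.194689) = 0.485139
t_1 = 0.485139: f = -0.479137, f' = 4.471267 → t_2 = 0.485139 - (-0.479137)/(4.471267) = 0.592298
t_2 = 0.592298: f = -0.021309, f' = 4.098340 → t_3 = 0.592298 - (-0.021309)/(4.098340) = 0.597497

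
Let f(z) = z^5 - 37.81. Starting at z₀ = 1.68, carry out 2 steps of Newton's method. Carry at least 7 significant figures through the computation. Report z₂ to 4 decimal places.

2.1080

f'(z) = 5z⁴
z_0 = 1.680000: f = -24.427218, f' = 39.829709 → z_1 = 1.680000 - (-24.427218)/(39.829709) = 2.293291
z_1 = 2.293291: f = 25.620219, f' = 138.295158 → z_2 = 2.293291 - (25.620219)/(138.295158) = 2.108034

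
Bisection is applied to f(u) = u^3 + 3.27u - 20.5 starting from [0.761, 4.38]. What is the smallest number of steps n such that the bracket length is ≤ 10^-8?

Initial width b − a = 4.38 − 0.761 = 3.619000.
After n steps the width is (b−a)/2^n; need (b−a)/2^n ≤ 10^-8.
So n ≥ log₂(3.619000/10^-8) = log₂(361900000.0000) ≈ 28.4310.
Hence n = 29.

29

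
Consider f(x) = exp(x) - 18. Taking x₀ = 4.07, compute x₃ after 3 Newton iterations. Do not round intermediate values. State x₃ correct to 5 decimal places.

f'(x) = exp(x)
x_0 = 4.070000: f = 40.556963, f' = 58.556963 → x_1 = 4.070000 - (40.556963)/(58.556963) = 3.377393
x_1 = 3.377393: f = 11.294301, f' = 29.294301 → x_2 = 3.377393 - (11.294301)/(29.294301) = 2.991847
x_2 = 2.991847: f = 1.922445, f' = 19.922445 → x_3 = 2.991847 - (1.922445)/(19.922445) = 2.895351

2.89535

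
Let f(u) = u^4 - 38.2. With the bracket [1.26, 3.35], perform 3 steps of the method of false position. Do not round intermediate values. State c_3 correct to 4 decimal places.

False-position update: c = (a·f(b) − b·f(a))/(f(b) − f(a)); replace the endpoint whose sign matches f(c).
f(1.260000) = -35.679526, f(3.350000) = 87.744506
step 1: c = 1.864179, f(c) = -26.123239 < 0 → new bracket [1.864179, 3.350000]
step 2: c = 2.205052, f(c) = -14.558476 < 0 → new bracket [2.205052, 3.350000]
step 3: c = 2.367987, f(c) = -6.757499 < 0 → new bracket [2.367987, 3.350000]

2.3680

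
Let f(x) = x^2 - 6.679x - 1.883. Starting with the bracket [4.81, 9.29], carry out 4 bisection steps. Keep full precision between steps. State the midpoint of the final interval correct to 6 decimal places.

6.910000

f(4.810000) = -10.872890, f(9.290000) = 22.373190 (opposite signs)
step 1: m = 7.050000, f(m) = 0.732550 > 0 → root in [4.810000, 7.050000]
step 2: m = 5.930000, f(m) = -6.324570 < 0 → root in [5.930000, 7.050000]
step 3: m = 6.490000, f(m) = -3.109610 < 0 → root in [6.490000, 7.050000]
step 4: m = 6.770000, f(m) = -1.266930 < 0 → root in [6.770000, 7.050000]
Midpoint of [6.770000, 7.050000] = 6.910000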